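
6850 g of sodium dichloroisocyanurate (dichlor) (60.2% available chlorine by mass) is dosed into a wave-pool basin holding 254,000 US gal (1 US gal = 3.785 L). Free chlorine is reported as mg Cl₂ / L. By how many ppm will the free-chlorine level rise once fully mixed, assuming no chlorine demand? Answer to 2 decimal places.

4.29 ppm

Volume: 254,000 US gal × 3.785 L/gal = 961,390 L.
Available chlorine delivered: 6850 g × 0.602 = 4124 g as Cl₂.
Concentration rise: 4124 g / 961,390 L = 4.289 mg/L = 4.29 ppm.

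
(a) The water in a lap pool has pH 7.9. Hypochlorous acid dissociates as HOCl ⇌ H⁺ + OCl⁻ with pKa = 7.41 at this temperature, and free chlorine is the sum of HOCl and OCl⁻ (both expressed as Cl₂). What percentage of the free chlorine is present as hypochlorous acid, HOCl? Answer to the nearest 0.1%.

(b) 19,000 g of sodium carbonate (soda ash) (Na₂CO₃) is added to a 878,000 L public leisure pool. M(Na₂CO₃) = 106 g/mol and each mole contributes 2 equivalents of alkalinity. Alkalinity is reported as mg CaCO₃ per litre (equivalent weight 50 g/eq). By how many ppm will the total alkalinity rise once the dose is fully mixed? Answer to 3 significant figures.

(a) [OCl⁻]/[HOCl] = 10^(pH − pKa) = 10^(7.9 − 7.41) = 10^0.49 = 3.09.
(a) Fraction as HOCl = 1 / (1 + 3.09) = 0.2445.

(b) Moles of Na₂CO₃: 19,000 g ÷ 106 g/mol = 179.2 mol → 358.5 eq of alkalinity.
(b) As CaCO₃: 358.5 eq × 50 g/eq = 17,920 g.
(b) Rise: 17,920 g / 878,000 L × 1000 = 20.42 mg/L.

(a) 24.4%; (b) 20.4 ppm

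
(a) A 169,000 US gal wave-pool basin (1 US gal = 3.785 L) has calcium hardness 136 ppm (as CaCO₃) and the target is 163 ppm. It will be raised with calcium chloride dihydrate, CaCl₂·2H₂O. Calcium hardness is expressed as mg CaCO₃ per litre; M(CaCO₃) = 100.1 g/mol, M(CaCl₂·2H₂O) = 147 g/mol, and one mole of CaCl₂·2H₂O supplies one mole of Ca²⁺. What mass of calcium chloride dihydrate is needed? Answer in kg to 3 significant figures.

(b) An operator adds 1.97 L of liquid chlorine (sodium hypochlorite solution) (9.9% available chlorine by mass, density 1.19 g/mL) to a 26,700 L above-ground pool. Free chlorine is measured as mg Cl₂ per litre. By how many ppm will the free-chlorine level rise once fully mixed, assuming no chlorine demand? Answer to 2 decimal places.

(a) Volume: 169,000 US gal × 3.785 L/gal = 639,665 L.
(a) Hardness to add: (163 − 136) = 27 mg/L as CaCO₃ × 639,665 L = 17,270 g as CaCO₃.
(a) Moles of Ca²⁺ (1 mol Ca²⁺ ≡ 1 mol CaCO₃): 17,270 / 100.1 g/mol = 172.5 mol.
(a) Mass of CaCl₂·2H₂O: 172.5 × 147 = 25,360 g.

(b) Mass of solution: 1.97 L × 1000 mL/L × 1.19 g/mL = 2344 g.
(b) Available chlorine delivered: 2344 g × 0.099 = 232.1 g as Cl₂.
(b) Concentration rise: 232.1 g / 26,700 L = 8.692 mg/L = 8.69 ppm.

(a) 25.4 kg; (b) 8.69 ppm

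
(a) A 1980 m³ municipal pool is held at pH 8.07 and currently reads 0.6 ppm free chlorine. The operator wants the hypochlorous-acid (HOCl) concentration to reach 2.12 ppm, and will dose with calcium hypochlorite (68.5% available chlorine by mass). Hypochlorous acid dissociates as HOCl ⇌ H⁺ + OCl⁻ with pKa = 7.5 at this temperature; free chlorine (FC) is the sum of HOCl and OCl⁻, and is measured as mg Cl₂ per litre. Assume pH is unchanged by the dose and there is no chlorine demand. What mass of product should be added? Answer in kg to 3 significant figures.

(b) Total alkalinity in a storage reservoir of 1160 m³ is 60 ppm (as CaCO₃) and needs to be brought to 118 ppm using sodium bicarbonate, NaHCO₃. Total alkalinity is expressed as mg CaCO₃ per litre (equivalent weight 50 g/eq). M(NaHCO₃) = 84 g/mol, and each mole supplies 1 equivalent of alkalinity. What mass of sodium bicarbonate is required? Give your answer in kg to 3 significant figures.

(a) Volume: 1980 m³ = 1,980,000 L.
(a) [OCl⁻]/[HOCl] = 10^(pH − pKa) = 10^(8.07 − 7.5) = 3.715; fraction as HOCl = 1/(1 + 3.715) = 0.2121.
(a) Free chlorine required for 2.12 ppm HOCl: 2.12 / 0.2121 = 9.997 ppm.
(a) FC to add: 9.997 − 0.6 = 9.397 mg/L as Cl₂.
(a) Cl₂ equivalent: 9.397 mg/L × 1,980,000 L = 18,610 g.
(a) Product at 68.5% available Cl: 18,610 / 0.685 = 27,160 g.

(b) Volume: 1160 m³ = 1,160,000 L.
(b) Alkalinity to add: (118 − 60) = 58 mg/L as CaCO₃ × 1,160,000 L = 67,280 g as CaCO₃.
(b) Equivalents: 67,280 g ÷ 50 g/eq = 1346 eq.
(b) NaHCO₃ supplies 1 eq per mole → 1346 mol.
(b) Mass: 1346 mol × 84 g/mol = 113,000 g.

(a) 27.2 kg; (b) 113 kg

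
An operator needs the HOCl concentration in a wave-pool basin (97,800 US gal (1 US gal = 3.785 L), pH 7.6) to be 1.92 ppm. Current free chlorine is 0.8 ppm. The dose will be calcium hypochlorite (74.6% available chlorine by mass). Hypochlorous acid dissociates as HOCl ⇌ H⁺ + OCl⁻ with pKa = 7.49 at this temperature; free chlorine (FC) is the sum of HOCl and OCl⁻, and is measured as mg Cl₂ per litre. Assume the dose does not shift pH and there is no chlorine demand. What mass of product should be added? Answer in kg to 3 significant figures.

1.78 kg

Volume: 97,800 US gal × 3.785 L/gal = 370,173 L.
[OCl⁻]/[HOCl] = 10^(pH − pKa) = 10^(7.6 − 7.49) = 1.288; fraction as HOCl = 1/(1 + 1.288) = 0.437.
Free chlorine required for 1.92 ppm HOCl: 1.92 / 0.437 = 4.393 ppm.
FC to add: 4.393 − 0.8 = 3.593 mg/L as Cl₂.
Cl₂ equivalent: 3.593 mg/L × 370,173 L = 1330 g.
Product at 74.6% available Cl: 1330 / 0.746 = 1783 g.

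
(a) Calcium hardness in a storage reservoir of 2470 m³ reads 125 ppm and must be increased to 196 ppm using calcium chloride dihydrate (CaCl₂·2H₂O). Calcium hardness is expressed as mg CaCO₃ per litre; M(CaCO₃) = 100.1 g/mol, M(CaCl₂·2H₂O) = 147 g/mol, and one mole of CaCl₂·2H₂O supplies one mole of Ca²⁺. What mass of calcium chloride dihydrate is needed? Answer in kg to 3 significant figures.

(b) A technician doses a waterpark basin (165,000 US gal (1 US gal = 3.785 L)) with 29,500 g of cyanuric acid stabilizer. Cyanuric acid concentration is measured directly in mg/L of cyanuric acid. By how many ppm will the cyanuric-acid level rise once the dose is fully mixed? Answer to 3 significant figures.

(a) 258 kg; (b) 47.2 ppm

(a) Volume: 2470 m³ = 2,470,000 L.
(a) Hardness to add: (196 − 125) = 71 mg/L as CaCO₃ × 2,470,000 L = 175,400 g as CaCO₃.
(a) Moles of Ca²⁺ (1 mol Ca²⁺ ≡ 1 mol CaCO₃): 175,400 / 100.1 g/mol = 1752 mol.
(a) Mass of CaCl₂·2H₂O: 1752 × 147 = 257,500 g.

(b) Volume: 165,000 US gal × 3.785 L/gal = 624,525 L.
(b) Rise: 29,500 g / 624,525 L × 1000 = 47.24 mg/L.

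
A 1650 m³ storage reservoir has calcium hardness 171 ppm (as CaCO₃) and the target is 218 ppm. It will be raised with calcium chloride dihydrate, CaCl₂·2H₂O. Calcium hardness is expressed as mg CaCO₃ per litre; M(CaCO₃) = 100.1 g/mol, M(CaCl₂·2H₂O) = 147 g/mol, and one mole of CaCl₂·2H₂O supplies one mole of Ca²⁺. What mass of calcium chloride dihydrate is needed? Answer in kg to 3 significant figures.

114 kg

Volume: 1650 m³ = 1,650,000 L.
Hardness to add: (218 − 171) = 47 mg/L as CaCO₃ × 1,650,000 L = 77,550 g as CaCO₃.
Moles of Ca²⁺ (1 mol Ca²⁺ ≡ 1 mol CaCO₃): 77,550 / 100.1 g/mol = 774.7 mol.
Mass of CaCl₂·2H₂O: 774.7 × 147 = 113,900 g.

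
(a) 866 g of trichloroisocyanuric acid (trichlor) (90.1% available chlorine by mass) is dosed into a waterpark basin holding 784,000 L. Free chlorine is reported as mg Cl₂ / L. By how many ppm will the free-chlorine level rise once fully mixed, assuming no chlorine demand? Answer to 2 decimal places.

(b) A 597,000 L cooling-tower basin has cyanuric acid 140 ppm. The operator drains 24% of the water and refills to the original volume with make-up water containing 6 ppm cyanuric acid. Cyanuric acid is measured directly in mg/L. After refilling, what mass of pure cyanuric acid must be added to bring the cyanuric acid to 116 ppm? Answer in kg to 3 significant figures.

(a) 1.00 ppm; (b) 4.87 kg

(a) Available chlorine delivered: 866 g × 0.901 = 780.3 g as Cl₂.
(a) Concentration rise: 780.3 g / 784,000 L = 0.9952 mg/L = 1.00 ppm.

(b) After draining 24% and refilling: 140 × 0.76 + 6 × 0.24 = 107.84 ppm.
(b) Deficit to target: 116 − 107.84 = 8.16 mg/L.
(b) Mass: 8.16 mg/L × 597,000 L = 4872 g cyanuric acid.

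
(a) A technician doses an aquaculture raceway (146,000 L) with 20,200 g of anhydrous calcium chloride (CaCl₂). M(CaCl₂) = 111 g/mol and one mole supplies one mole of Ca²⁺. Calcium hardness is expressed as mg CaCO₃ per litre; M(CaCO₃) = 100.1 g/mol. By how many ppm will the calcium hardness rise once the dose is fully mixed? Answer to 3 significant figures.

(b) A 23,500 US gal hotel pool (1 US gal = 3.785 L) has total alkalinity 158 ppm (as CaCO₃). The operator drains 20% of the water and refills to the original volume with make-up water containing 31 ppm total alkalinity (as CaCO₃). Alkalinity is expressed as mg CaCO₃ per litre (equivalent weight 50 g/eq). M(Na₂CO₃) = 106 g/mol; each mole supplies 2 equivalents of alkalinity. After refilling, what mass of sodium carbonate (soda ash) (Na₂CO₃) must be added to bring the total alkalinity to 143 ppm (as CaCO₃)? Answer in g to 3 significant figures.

(a) 125 ppm; (b) 981 g

(a) Moles of Ca²⁺: 20,200 g ÷ 111 g/mol = 182 mol.
(a) As CaCO₃: 182 mol × 100.1 g/mol = 18,220 g.
(a) Rise: 18,220 g / 146,000 L × 1000 = 124.8 mg/L.

(b) Volume: 23,500 US gal × 3.785 L/gal = 88,948 L.
(b) After draining 20% and refilling: 158 × 0.80 + 31 × 0.20 = 132.6 ppm.
(b) Deficit to target: 143 − 132.6 = 10.4 mg/L.
(b) As CaCO₃: 10.4 mg/L × 88,948 L = 925.1 g; ÷ 50 g/eq ÷ 2 = 9.251 mol Na₂CO₃.
(b) Mass: 9.251 × 106 = 980.6 g.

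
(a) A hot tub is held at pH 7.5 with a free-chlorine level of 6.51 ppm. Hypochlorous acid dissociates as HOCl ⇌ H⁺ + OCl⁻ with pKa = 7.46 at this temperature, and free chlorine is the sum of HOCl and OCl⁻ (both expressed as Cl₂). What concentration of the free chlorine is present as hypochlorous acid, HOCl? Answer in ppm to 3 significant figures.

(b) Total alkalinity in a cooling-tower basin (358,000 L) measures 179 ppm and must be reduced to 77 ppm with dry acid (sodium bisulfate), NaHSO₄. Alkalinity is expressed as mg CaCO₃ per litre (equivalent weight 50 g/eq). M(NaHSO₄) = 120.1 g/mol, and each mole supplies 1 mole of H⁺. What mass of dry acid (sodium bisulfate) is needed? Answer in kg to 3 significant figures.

(a) [OCl⁻]/[HOCl] = 10^(pH − pKa) = 10^(7.5 − 7.46) = 10^0.04 = 1.096.
(a) Fraction as HOCl = 1 / (1 + 1.096) = 0.477.
(a) HOCl = 0.477 × 6.51 ppm = 3.105 ppm.

(b) Alkalinity to neutralize: (179 − 77) = 102 mg/L as CaCO₃ × 358,000 L = 36,520 g as CaCO₃.
(b) Equivalents of H⁺ required: 36,520 ÷ 50 g/eq = 730.3 eq = 730.3 mol NaHSO₄.
(b) Mass of NaHSO₄: 730.3 × 120.1 = 87,710 g.

(a) 3.11 ppm; (b) 87.7 kg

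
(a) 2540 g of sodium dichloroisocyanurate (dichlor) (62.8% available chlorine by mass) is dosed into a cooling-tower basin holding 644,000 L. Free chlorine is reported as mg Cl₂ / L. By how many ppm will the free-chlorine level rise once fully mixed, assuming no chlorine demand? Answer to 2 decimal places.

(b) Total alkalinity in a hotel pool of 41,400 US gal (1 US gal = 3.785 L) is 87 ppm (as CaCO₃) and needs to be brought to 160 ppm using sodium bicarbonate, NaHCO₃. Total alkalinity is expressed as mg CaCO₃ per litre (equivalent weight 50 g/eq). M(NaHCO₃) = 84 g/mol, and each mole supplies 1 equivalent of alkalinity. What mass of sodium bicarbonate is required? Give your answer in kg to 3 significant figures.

(a) Available chlorine delivered: 2540 g × 0.628 = 1595 g as Cl₂.
(a) Concentration rise: 1595 g / 644,000 L = 2.477 mg/L = 2.48 ppm.

(b) Volume: 41,400 US gal × 3.785 L/gal = 156,699 L.
(b) Alkalinity to add: (160 − 87) = 73 mg/L as CaCO₃ × 156,699 L = 11,440 g as CaCO₃.
(b) Equivalents: 11,440 g ÷ 50 g/eq = 228.8 eq.
(b) NaHCO₃ supplies 1 eq per mole → 228.8 mol.
(b) Mass: 228.8 mol × 84 g/mol = 19,220 g.

(a) 2.48 ppm; (b) 19.2 kg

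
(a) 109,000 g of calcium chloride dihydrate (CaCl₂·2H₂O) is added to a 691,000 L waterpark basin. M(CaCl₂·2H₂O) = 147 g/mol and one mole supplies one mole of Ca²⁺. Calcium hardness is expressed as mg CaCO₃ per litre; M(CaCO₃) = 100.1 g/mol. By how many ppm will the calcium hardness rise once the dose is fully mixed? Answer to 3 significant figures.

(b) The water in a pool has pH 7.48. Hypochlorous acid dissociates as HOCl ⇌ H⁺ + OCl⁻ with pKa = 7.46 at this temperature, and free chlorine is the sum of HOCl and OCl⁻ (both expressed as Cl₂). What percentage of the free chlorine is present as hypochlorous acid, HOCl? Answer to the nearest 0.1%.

(a) Moles of Ca²⁺: 109,000 g ÷ 147 g/mol = 741.5 mol.
(a) As CaCO₃: 741.5 mol × 100.1 g/mol = 74,220 g.
(a) Rise: 74,220 g / 691,000 L × 1000 = 107.4 mg/L.

(b) [OCl⁻]/[HOCl] = 10^(pH − pKa) = 10^(7.48 − 7.46) = 10^0.02 = 1.047.
(b) Fraction as HOCl = 1 / (1 + 1.047) = 0.4885.

(a) 107 ppm; (b) 48.8%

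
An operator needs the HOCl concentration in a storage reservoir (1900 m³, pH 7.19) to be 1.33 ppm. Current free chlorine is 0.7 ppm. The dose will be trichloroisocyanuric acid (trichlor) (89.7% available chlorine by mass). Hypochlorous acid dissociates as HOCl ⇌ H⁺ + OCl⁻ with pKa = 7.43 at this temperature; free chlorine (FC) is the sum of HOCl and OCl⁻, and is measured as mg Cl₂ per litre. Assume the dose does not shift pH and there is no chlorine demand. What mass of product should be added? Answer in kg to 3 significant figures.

2.96 kg

Volume: 1900 m³ = 1,900,000 L.
[OCl⁻]/[HOCl] = 10^(pH − pKa) = 10^(7.19 − 7.43) = 0.5754; fraction as HOCl = 1/(1 + 0.5754) = 0.6347.
Free chlorine required for 1.33 ppm HOCl: 1.33 / 0.6347 = 2.095 ppm.
FC to add: 2.095 − 0.7 = 1.395 mg/L as Cl₂.
Cl₂ equivalent: 1.395 mg/L × 1,900,000 L = 2651 g.
Product at 89.7% available Cl: 2651 / 0.897 = 2956 g.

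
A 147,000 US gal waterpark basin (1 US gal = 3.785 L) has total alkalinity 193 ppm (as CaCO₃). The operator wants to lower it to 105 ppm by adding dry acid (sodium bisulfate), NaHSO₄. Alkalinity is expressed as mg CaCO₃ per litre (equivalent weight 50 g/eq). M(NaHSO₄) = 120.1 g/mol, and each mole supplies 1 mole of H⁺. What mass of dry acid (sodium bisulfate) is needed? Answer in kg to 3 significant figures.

Volume: 147,000 US gal × 3.785 L/gal = 556,395 L.
Alkalinity to neutralize: (193 − 105) = 88 mg/L as CaCO₃ × 556,395 L = 48,960 g as CaCO₃.
Equivalents of H⁺ required: 48,960 ÷ 50 g/eq = 979.3 eq = 979.3 mol NaHSO₄.
Mass of NaHSO₄: 979.3 × 120.1 = 117,600 g.

118 kg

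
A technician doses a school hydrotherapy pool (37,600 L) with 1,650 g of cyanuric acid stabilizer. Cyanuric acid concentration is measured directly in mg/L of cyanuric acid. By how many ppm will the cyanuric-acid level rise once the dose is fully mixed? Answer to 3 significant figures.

Rise: 1,650 g / 37,600 L × 1000 = 43.88 mg/L.

43.9 ppm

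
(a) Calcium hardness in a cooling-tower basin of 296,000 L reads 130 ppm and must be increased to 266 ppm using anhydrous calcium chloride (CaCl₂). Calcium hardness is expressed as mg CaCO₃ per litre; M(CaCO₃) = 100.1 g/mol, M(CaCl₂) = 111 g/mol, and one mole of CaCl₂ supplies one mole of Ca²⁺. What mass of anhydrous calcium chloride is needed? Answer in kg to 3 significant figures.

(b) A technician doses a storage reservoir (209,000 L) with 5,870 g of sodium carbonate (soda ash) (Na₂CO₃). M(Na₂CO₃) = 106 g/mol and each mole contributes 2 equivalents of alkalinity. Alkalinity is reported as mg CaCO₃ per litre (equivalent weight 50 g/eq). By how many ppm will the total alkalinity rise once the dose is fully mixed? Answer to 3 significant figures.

(a) Hardness to add: (266 − 130) = 136 mg/L as CaCO₃ × 296,000 L = 40,260 g as CaCO₃.
(a) Moles of Ca²⁺ (1 mol Ca²⁺ ≡ 1 mol CaCO₃): 40,260 / 100.1 g/mol = 402.2 mol.
(a) Mass of CaCl₂: 402.2 × 111 = 44,640 g.

(b) Moles of Na₂CO₃: 5,870 g ÷ 106 g/mol = 55.38 mol → 110.8 eq of alkalinity.
(b) As CaCO₃: 110.8 eq × 50 g/eq = 5538 g.
(b) Rise: 5538 g / 209,000 L × 1000 = 26.5 mg/L.

(a) 44.6 kg; (b) 26.5 ppm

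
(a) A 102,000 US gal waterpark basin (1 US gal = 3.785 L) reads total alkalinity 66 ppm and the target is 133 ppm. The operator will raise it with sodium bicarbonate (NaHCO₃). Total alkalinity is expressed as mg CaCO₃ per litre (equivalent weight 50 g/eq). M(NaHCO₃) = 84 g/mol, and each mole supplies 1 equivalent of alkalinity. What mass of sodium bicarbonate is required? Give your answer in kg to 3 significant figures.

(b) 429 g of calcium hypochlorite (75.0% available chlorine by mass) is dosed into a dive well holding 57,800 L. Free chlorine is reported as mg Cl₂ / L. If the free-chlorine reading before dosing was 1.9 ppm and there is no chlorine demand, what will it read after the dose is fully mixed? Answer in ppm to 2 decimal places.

(a) 43.5 kg; (b) 7.47 ppm

(a) Volume: 102,000 US gal × 3.785 L/gal = 386,070 L.
(a) Alkalinity to add: (133 − 66) = 67 mg/L as CaCO₃ × 386,070 L = 25,870 g as CaCO₃.
(a) Equivalents: 25,870 g ÷ 50 g/eq = 517.3 eq.
(a) NaHCO₃ supplies 1 eq per mole → 517.3 mol.
(a) Mass: 517.3 mol × 84 g/mol = 43,460 g.

(b) Available chlorine delivered: 429 g × 0.75 = 321.8 g as Cl₂.
(b) Concentration rise: 321.8 g / 57,800 L = 5.567 mg/L = 5.57 ppm.
(b) Final FC: 1.9 + 5.57 = 7.47 ppm.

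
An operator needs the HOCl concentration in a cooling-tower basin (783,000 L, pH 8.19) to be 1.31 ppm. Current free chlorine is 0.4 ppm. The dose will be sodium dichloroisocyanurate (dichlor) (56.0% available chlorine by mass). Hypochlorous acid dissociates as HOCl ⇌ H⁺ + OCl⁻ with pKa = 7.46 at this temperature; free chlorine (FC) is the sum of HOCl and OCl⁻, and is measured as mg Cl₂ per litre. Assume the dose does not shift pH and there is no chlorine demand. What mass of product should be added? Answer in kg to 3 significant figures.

11.1 kg

[OCl⁻]/[HOCl] = 10^(pH − pKa) = 10^(8.19 − 7.46) = 5.37; fraction as HOCl = 1/(1 + 5.37) = 0.157.
Free chlorine required for 1.31 ppm HOCl: 1.31 / 0.157 = 8.345 ppm.
FC to add: 8.345 − 0.4 = 7.945 mg/L as Cl₂.
Cl₂ equivalent: 7.945 mg/L × 783,000 L = 6221 g.
Product at 56.0% available Cl: 6221 / 0.56 = 11,110 g.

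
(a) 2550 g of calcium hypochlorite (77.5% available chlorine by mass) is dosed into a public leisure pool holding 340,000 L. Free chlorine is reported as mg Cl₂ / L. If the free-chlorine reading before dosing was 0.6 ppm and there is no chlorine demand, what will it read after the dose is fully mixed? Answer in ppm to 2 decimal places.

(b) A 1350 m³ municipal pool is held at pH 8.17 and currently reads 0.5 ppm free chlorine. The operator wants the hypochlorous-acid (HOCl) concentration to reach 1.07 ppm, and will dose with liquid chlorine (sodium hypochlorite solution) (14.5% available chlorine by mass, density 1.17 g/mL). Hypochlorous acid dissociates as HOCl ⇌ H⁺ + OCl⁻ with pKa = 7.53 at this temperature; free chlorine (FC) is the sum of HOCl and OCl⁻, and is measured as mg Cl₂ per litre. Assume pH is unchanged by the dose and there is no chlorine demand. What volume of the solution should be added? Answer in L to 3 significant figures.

(a) 6.41 ppm; (b) 41.7 L

(a) Available chlorine delivered: 2550 g × 0.775 = 1976 g as Cl₂.
(a) Concentration rise: 1976 g / 340,000 L = 5.812 mg/L = 5.81 ppm.
(a) Final FC: 0.6 + 5.81 = 6.41 ppm.

(b) Volume: 1350 m³ = 1,350,000 L.
(b) [OCl⁻]/[HOCl] = 10^(pH − pKa) = 10^(8.17 − 7.53) = 4.365; fraction as HOCl = 1/(1 + 4.365) = 0.1864.
(b) Free chlorine required for 1.07 ppm HOCl: 1.07 / 0.1864 = 5.741 ppm.
(b) FC to add: 5.741 − 0.5 = 5.241 mg/L as Cl₂.
(b) Cl₂ equivalent: 5.241 mg/L × 1,350,000 L = 7075 g.
(b) Product at 14.5% available Cl: 7075 / 0.145 = 48,790 g.
(b) Volume: 48,790 g ÷ 1.17 g/mL = 41,700 mL.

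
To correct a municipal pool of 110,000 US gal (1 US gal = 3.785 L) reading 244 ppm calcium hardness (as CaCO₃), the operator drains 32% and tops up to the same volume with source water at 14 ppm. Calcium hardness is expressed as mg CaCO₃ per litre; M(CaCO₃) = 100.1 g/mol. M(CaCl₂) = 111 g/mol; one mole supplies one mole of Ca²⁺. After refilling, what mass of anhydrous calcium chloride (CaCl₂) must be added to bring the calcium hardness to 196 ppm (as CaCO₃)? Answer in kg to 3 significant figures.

11.8 kg

Volume: 110,000 US gal × 3.785 L/gal = 416,350 L.
After draining 32% and refilling: 244 × 0.68 + 14 × 0.32 = 170.4 ppm.
Deficit to target: 196 − 170.4 = 25.6 mg/L.
As CaCO₃: 25.6 mg/L × 416,350 L = 10,660 g; ÷ 100.1 = 106.5 mol Ca²⁺.
Mass: 106.5 × 111 = 11,820 g.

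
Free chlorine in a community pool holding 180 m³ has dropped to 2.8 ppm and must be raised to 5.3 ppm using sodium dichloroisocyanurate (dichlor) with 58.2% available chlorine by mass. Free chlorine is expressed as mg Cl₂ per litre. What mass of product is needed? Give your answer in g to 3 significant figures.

Volume: 180 m³ = 180,000 L.
Chlorine deficit: 5.3 − 2.8 = 2.5 ppm = 2.5 mg/L as Cl₂.
Cl₂ equivalent needed: 2.5 mg/L × 180,000 L = 450,000 mg = 450 g.
Product at 58.2% available chlorine: 450 / 0.582 = 773.2 g.

773 g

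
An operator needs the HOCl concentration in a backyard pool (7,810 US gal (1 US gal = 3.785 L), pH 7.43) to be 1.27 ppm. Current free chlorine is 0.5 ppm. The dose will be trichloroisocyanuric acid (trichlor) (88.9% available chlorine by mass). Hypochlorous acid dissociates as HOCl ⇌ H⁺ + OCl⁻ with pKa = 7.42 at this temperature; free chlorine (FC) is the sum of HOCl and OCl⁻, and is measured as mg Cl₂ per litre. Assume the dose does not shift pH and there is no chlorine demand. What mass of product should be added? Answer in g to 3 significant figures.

Volume: 7,810 US gal × 3.785 L/gal = 29,561 L.
[OCl⁻]/[HOCl] = 10^(pH − pKa) = 10^(7.43 − 7.42) = 1.023; fraction as HOCl = 1/(1 + 1.023) = 0.4942.
Free chlorine required for 1.27 ppm HOCl: 1.27 / 0.4942 = 2.57 ppm.
FC to add: 2.57 − 0.5 = 2.07 mg/L as Cl₂.
Cl₂ equivalent: 2.07 mg/L × 29,561 L = 61.18 g.
Product at 88.9% available Cl: 61.18 / 0.889 = 68.82 g.

68.8 g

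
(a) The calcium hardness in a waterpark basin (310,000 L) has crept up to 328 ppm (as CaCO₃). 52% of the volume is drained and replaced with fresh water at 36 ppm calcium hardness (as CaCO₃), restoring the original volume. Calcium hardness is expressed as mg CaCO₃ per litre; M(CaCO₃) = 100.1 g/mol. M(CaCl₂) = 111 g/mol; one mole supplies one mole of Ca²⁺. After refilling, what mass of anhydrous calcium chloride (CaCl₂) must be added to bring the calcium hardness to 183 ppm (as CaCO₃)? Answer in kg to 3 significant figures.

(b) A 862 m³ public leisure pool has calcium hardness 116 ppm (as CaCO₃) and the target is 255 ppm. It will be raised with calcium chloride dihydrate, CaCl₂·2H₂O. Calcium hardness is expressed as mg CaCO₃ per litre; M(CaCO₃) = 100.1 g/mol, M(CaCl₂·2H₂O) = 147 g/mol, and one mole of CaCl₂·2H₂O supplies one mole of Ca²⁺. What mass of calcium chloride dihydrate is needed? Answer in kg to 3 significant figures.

(a) 2.35 kg; (b) 176 kg

(a) After draining 52% and refilling: 328 × 0.48 + 36 × 0.52 = 176.16 ppm.
(a) Deficit to target: 183 − 176.16 = 6.84 mg/L.
(a) As CaCO₃: 6.84 mg/L × 310,000 L = 2120 g; ÷ 100.1 = 21.18 mol Ca²⁺.
(a) Mass: 21.18 × 111 = 2351 g.

(b) Volume: 862 m³ = 862,000 L.
(b) Hardness to add: (255 − 116) = 139 mg/L as CaCO₃ × 862,000 L = 119,800 g as CaCO₃.
(b) Moles of Ca²⁺ (1 mol Ca²⁺ ≡ 1 mol CaCO₃): 119,800 / 100.1 g/mol = 1197 mol.
(b) Mass of CaCl₂·2H₂O: 1197 × 147 = 176,000 g.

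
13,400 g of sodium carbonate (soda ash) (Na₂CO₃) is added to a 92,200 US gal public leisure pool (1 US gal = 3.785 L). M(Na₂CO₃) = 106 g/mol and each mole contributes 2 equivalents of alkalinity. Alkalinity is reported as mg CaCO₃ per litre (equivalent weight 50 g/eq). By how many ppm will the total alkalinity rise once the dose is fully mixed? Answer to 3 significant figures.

36.2 ppm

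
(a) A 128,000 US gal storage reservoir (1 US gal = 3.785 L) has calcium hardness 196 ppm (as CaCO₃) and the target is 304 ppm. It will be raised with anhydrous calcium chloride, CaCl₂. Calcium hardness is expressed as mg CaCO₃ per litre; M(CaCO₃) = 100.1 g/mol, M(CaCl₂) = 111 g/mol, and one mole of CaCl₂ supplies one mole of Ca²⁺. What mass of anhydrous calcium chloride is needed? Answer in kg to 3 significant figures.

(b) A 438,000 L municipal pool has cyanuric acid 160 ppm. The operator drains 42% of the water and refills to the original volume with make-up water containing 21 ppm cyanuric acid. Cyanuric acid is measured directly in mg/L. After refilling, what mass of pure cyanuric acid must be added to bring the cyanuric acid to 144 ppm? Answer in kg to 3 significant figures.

(a) 58.0 kg; (b) 18.6 kg

(a) Volume: 128,000 US gal × 3.785 L/gal = 484,480 L.
(a) Hardness to add: (304 − 196) = 108 mg/L as CaCO₃ × 484,480 L = 52,320 g as CaCO₃.
(a) Moles of Ca²⁺ (1 mol Ca²⁺ ≡ 1 mol CaCO₃): 52,320 / 100.1 g/mol = 522.7 mol.
(a) Mass of CaCl₂: 522.7 × 111 = 58,020 g.

(b) After draining 42% and refilling: 160 × 0.58 + 21 × 0.42 = 101.62 ppm.
(b) Deficit to target: 144 − 101.62 = 42.38 mg/L.
(b) Mass: 42.38 mg/L × 438,000 L = 18,560 g cyanuric acid.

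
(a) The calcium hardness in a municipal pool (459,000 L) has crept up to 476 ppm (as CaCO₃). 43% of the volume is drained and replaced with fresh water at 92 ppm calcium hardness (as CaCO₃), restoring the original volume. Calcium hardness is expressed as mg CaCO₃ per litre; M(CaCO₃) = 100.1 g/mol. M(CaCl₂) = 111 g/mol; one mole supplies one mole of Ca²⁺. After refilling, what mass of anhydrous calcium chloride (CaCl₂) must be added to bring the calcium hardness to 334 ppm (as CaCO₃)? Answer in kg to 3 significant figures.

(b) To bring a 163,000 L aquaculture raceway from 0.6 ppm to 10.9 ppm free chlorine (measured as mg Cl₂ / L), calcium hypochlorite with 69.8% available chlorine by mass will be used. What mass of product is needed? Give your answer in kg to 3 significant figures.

(a) After draining 43% and refilling: 476 × 0.57 + 92 × 0.43 = 310.88 ppm.
(a) Deficit to target: 334 − 310.88 = 23.12 mg/L.
(a) As CaCO₃: 23.12 mg/L × 459,000 L = 10,610 g; ÷ 100.1 = 106 mol Ca²⁺.
(a) Mass: 106 × 111 = 11,770 g.

(b) Chlorine deficit: 10.9 − 0.6 = 10.3 ppm = 10.3 mg/L as Cl₂.
(b) Cl₂ equivalent needed: 10.3 mg/L × 163,000 L = 1,679,000 mg = 1679 g.
(b) Product at 69.8% available chlorine: 1679 / 0.698 = 2405 g.

(a) 11.8 kg; (b) 2.41 kg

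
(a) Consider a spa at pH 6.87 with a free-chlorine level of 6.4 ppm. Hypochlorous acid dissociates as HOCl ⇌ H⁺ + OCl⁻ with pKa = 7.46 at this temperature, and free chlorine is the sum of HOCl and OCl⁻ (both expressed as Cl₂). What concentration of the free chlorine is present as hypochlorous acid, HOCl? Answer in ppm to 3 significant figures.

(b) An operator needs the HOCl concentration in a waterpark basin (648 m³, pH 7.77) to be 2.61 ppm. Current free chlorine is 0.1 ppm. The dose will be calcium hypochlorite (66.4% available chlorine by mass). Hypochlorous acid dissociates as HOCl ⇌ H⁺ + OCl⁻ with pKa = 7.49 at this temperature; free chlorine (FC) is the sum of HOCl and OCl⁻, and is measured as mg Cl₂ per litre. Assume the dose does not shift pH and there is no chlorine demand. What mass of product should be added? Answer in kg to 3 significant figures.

(a) [OCl⁻]/[HOCl] = 10^(pH − pKa) = 10^(6.87 − 7.46) = 10^-0.59 = 0.257.
(a) Fraction as HOCl = 1 / (1 + 0.257) = 0.7955.
(a) HOCl = 0.7955 × 6.4 ppm = 5.091 ppm.

(b) Volume: 648 m³ = 648,000 L.
(b) [OCl⁻]/[HOCl] = 10^(pH − pKa) = 10^(7.77 − 7.49) = 1.905; fraction as HOCl = 1/(1 + 1.905) = 0.3442.
(b) Free chlorine required for 2.61 ppm HOCl: 2.61 / 0.3442 = 7.583 ppm.
(b) FC to add: 7.583 − 0.1 = 7.483 mg/L as Cl₂.
(b) Cl₂ equivalent: 7.483 mg/L × 648,000 L = 4849 g.
(b) Product at 66.4% available Cl: 4849 / 0.664 = 7303 g.

(a) 5.09 ppm; (b) 7.30 kg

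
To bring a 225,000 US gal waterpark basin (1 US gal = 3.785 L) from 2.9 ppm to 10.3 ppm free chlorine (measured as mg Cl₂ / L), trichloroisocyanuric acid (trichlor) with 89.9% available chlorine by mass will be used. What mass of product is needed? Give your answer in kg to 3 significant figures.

Volume: 225,000 US gal × 3.785 L/gal = 851,625 L.
Chlorine deficit: 10.3 − 2.9 = 7.4 ppm = 7.4 mg/L as Cl₂.
Cl₂ equivalent needed: 7.4 mg/L × 851,625 L = 6,302,000 mg = 6302 g.
Product at 89.9% available chlorine: 6302 / 0.899 = 7010 g.

7.01 kg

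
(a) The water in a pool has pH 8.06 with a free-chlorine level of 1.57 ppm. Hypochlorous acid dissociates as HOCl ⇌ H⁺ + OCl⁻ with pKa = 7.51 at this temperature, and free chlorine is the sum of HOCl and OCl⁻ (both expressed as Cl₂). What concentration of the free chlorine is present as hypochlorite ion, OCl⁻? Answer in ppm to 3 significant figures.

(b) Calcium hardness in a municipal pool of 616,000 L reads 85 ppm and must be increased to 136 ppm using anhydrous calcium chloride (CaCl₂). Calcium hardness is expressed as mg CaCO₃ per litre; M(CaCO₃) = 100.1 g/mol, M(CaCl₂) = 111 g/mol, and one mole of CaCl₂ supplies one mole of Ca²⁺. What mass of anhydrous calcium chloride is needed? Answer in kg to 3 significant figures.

(a) 1.22 ppm; (b) 34.8 kg

(a) [OCl⁻]/[HOCl] = 10^(pH − pKa) = 10^(8.06 − 7.51) = 10^0.55 = 3.548.
(a) Fraction as HOCl = 1 / (1 + 3.548) = 0.2199.
(a) OCl⁻ = (1 − 0.2199) × 1.57 ppm = 1.225 ppm.

(b) Hardness to add: (136 − 85) = 51 mg/L as CaCO₃ × 616,000 L = 31,420 g as CaCO₃.
(b) Moles of Ca²⁺ (1 mol Ca²⁺ ≡ 1 mol CaCO₃): 31,420 / 100.1 g/mol = 313.8 mol.
(b) Mass of CaCl₂: 313.8 × 111 = 34,840 g.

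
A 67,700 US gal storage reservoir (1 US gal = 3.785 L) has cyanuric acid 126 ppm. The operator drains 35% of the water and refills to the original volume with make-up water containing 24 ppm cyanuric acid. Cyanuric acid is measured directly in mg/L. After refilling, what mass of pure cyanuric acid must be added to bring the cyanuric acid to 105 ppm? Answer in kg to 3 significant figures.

Volume: 67,700 US gal × 3.785 L/gal = 256,244 L.
After draining 35% and refilling: 126 × 0.65 + 24 × 0.35 = 90.3 ppm.
Deficit to target: 105 − 90.3 = 14.7 mg/L.
Mass: 14.7 mg/L × 256,244 L = 3767 g cyanuric acid.

3.77 kg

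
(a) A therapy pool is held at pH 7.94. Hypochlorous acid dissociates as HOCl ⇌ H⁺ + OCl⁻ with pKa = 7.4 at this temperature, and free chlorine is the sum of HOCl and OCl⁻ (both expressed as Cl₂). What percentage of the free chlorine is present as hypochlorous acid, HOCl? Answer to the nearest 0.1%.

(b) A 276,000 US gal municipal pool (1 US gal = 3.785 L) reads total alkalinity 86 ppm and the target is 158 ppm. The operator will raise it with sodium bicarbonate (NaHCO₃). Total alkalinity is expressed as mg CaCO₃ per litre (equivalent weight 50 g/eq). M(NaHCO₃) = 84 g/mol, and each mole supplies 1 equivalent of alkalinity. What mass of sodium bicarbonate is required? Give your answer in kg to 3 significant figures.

(a) 22.4%; (b) 126 kg

(a) [OCl⁻]/[HOCl] = 10^(pH − pKa) = 10^(7.94 − 7.4) = 10^0.54 = 3.467.
(a) Fraction as HOCl = 1 / (1 + 3.467) = 0.2238.

(b) Volume: 276,000 US gal × 3.785 L/gal = 1,044,660 L.
(b) Alkalinity to add: (158 − 86) = 72 mg/L as CaCO₃ × 1,044,660 L = 75,220 g as CaCO₃.
(b) Equivalents: 75,220 g ÷ 50 g/eq = 1504 eq.
(b) NaHCO₃ supplies 1 eq per mole → 1504 mol.
(b) Mass: 1504 mol × 84 g/mol = 126,400 g.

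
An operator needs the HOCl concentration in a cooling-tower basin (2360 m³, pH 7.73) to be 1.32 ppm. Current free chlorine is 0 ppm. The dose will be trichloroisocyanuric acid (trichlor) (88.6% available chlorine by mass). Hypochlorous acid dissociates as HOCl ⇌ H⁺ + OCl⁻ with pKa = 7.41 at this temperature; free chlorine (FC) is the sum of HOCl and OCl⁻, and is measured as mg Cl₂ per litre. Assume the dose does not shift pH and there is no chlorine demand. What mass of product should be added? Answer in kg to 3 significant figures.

Volume: 2360 m³ = 2,360,000 L.
[OCl⁻]/[HOCl] = 10^(pH − pKa) = 10^(7.73 − 7.41) = 2.089; fraction as HOCl = 1/(1 + 2.089) = 0.3237.
Free chlorine required for 1.32 ppm HOCl: 1.32 / 0.3237 = 4.078 ppm.
FC to add: 4.078 − 0 = 4.078 mg/L as Cl₂.
Cl₂ equivalent: 4.078 mg/L × 2,360,000 L = 9624 g.
Product at 88.6% available Cl: 9624 / 0.886 = 10,860 g.

10.9 kg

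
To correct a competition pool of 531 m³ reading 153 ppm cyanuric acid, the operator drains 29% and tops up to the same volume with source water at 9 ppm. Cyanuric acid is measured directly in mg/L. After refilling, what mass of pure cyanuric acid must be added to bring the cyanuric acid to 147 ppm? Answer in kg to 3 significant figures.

19.0 kg

Volume: 531 m³ = 531,000 L.
After draining 29% and refilling: 153 × 0.71 + 9 × 0.29 = 111.24 ppm.
Deficit to target: 147 − 111.24 = 35.76 mg/L.
Mass: 35.76 mg/L × 531,000 L = 18,990 g cyanuric acid.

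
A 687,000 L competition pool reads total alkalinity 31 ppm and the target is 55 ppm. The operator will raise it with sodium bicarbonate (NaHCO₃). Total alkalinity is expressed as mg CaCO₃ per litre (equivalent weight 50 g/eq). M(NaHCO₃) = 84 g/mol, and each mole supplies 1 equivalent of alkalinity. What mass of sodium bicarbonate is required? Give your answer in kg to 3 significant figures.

27.7 kg

Alkalinity to add: (55 − 31) = 24 mg/L as CaCO₃ × 687,000 L = 16,490 g as CaCO₃.
Equivalents: 16,490 g ÷ 50 g/eq = 329.8 eq.
NaHCO₃ supplies 1 eq per mole → 329.8 mol.
Mass: 329.8 mol × 84 g/mol = 27,700 g.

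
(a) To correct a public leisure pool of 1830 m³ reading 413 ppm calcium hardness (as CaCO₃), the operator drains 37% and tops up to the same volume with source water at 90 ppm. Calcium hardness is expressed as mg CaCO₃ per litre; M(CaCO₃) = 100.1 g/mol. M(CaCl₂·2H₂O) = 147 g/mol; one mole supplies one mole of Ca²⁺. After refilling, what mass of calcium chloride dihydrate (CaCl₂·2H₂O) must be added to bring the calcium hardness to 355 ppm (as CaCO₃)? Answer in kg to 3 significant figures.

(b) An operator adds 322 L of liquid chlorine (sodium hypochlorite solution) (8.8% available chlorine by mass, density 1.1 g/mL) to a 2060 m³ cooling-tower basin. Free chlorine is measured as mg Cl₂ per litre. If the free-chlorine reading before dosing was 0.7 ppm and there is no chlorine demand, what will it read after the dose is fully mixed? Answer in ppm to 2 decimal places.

(a) Volume: 1830 m³ = 1,830,000 L.
(a) After draining 37% and refilling: 413 × 0.63 + 90 × 0.37 = 293.49 ppm.
(a) Deficit to target: 355 − 293.49 = 61.51 mg/L.
(a) As CaCO₃: 61.51 mg/L × 1,830,000 L = 112,600 g; ÷ 100.1 = 1125 mol Ca²⁺.
(a) Mass: 1125 × 147 = 165,300 g.

(b) Volume: 2060 m³ = 2,060,000 L.
(b) Mass of solution: 322 L × 1000 mL/L × 1.1 g/mL = 354,200 g.
(b) Available chlorine delivered: 354,200 g × 0.088 = 31,170 g as Cl₂.
(b) Concentration rise: 31,170 g / 2,060,000 L = 15.13 mg/L = 15.13 ppm.
(b) Final FC: 0.7 + 15.13 = 15.83 ppm.

(a) 165 kg; (b) 15.83 ppm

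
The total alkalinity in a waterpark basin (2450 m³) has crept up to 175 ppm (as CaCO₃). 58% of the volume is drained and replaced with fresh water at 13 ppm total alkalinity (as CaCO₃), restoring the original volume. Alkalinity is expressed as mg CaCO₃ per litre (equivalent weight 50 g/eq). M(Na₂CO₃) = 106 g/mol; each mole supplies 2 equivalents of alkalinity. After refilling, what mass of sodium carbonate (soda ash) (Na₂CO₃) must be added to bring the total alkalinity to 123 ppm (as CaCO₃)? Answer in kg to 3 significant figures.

109 kg

Volume: 2450 m³ = 2,450,000 L.
After draining 58% and refilling: 175 × 0.42 + 13 × 0.58 = 81.04 ppm.
Deficit to target: 123 − 81.04 = 41.96 mg/L.
As CaCO₃: 41.96 mg/L × 2,450,000 L = 102,800 g; ÷ 50 g/eq ÷ 2 = 1028 mol Na₂CO₃.
Mass: 1028 × 106 = 109,000 g.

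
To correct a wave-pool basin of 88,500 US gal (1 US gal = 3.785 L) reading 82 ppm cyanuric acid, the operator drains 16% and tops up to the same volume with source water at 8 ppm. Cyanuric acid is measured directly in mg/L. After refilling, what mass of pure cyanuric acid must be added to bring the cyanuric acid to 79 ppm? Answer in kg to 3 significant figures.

Volume: 88,500 US gal × 3.785 L/gal = 334,972 L.
After draining 16% and refilling: 82 × 0.84 + 8 × 0.16 = 70.16 ppm.
Deficit to target: 79 − 70.16 = 8.84 mg/L.
Mass: 8.84 mg/L × 334,972 L = 2961 g cyanuric acid.

2.96 kg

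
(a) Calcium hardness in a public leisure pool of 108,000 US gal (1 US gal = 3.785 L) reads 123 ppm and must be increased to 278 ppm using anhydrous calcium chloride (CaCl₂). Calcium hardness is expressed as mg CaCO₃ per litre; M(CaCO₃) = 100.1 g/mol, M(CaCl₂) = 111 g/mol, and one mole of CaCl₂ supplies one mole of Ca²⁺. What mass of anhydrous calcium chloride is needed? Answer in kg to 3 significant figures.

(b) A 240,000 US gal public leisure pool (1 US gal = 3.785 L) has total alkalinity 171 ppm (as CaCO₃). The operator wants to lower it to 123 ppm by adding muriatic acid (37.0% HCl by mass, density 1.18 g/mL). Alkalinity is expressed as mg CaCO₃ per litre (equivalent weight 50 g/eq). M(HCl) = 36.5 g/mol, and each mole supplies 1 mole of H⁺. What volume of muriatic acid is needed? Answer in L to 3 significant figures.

(a) Volume: 108,000 US gal × 3.785 L/gal = 408,780 L.
(a) Hardness to add: (278 − 123) = 155 mg/L as CaCO₃ × 408,780 L = 63,360 g as CaCO₃.
(a) Moles of Ca²⁺ (1 mol Ca²⁺ ≡ 1 mol CaCO₃): 63,360 / 100.1 g/mol = 633 mol.
(a) Mass of CaCl₂: 633 × 111 = 70,260 g.

(b) Volume: 240,000 US gal × 3.785 L/gal = 908,400 L.
(b) Alkalinity to neutralize: (171 − 123) = 48 mg/L as CaCO₃ × 908,400 L = 43,600 g as CaCO₃.
(b) Equivalents of H⁺ required: 43,600 ÷ 50 g/eq = 872.1 eq = 872.1 mol HCl.
(b) Mass of HCl: 872.1 × 36.5 = 31,830 g.
(b) Mass of 37.0% solution: 31,830 / 0.37 = 86,030 g.
(b) Volume: 86,030 g ÷ 1.18 g/mL = 72,910 mL.

(a) 70.3 kg; (b) 72.9 L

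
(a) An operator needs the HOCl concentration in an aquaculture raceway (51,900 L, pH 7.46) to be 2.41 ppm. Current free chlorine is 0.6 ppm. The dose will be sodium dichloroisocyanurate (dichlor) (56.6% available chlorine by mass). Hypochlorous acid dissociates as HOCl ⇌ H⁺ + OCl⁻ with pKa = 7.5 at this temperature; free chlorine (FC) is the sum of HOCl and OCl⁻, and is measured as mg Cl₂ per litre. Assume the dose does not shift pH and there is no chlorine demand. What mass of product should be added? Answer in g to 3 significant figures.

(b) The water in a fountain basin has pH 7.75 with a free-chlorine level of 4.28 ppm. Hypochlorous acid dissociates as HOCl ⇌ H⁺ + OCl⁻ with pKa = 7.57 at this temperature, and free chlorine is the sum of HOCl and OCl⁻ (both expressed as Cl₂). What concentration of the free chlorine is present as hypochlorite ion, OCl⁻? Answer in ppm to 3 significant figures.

(a) 368 g; (b) 2.58 ppm

(a) [OCl⁻]/[HOCl] = 10^(pH − pKa) = 10^(7.46 − 7.5) = 0.912; fraction as HOCl = 1/(1 + 0.912) = 0.523.
(a) Free chlorine required for 2.41 ppm HOCl: 2.41 / 0.523 = 4.608 ppm.
(a) FC to add: 4.608 − 0.6 = 4.008 mg/L as Cl₂.
(a) Cl₂ equivalent: 4.008 mg/L × 51,900 L = 208 g.
(a) Product at 56.6% available Cl: 208 / 0.566 = 367.5 g.

(b) [OCl⁻]/[HOCl] = 10^(pH − pKa) = 10^(7.75 − 7.57) = 10^0.18 = 1.514.
(b) Fraction as HOCl = 1 / (1 + 1.514) = 0.3978.
(b) OCl⁻ = (1 − 0.3978) × 4.28 ppm = 2.577 ppm.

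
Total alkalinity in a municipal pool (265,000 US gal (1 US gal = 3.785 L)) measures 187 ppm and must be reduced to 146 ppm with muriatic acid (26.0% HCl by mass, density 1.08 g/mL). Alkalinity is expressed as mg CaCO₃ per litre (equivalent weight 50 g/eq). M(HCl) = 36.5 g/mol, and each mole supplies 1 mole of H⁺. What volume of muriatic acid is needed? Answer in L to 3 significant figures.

Volume: 265,000 US gal × 3.785 L/gal = 1,003,025 L.
Alkalinity to neutralize: (187 − 146) = 41 mg/L as CaCO₃ × 1,003,025 L = 41,120 g as CaCO₃.
Equivalents of H⁺ required: 41,120 ÷ 50 g/eq = 822.5 eq = 822.5 mol HCl.
Mass of HCl: 822.5 × 36.5 = 30,020 g.
Mass of 26.0% solution: 30,020 / 0.26 = 115,500 g.
Volume: 115,500 g ÷ 1.08 g/mL = 106,900 mL.

107 L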